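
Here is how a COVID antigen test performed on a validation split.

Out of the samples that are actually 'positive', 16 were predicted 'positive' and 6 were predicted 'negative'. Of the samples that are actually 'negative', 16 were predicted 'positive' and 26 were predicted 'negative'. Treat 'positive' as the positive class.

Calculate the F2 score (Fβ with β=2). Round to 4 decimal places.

0.6667

Fβ = (1+β²)·TP / ((1+β²)·TP + β²·FN + FP), with β²=4
= 5·16 / (5·16 + 4·6 + 16) = 0.6667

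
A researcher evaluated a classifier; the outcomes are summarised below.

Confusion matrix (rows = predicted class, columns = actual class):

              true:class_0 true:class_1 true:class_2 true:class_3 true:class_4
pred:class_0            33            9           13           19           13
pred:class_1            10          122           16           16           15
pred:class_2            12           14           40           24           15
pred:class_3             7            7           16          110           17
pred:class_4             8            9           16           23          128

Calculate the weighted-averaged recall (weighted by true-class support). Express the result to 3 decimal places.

0.608

Per-class recall (TP/(TP+FN)):
  class_0: TP=33, FN=10+12+7+8=37 → 33/70 = 0.4714
  class_1: TP=122, FN=9+14+7+9=39 → 122/161 = 0.7578
  class_2: TP=40, FN=13+16+16+16=61 → 40/101 = 0.3960
  class_3: TP=110, FN=19+16+24+23=82 → 110/192 = 0.5729
  class_4: TP=128, FN=13+15+15+17=60 → 128/188 = 0.6809
Weighted-recall = Σ (supportᵢ/N)·recallᵢ with N=712: (70/712)·0.4714 + (161/712)·0.7578 + (101/712)·0.3960 + (192/712)·0.5729 + (188/712)·0.6809 = 0.608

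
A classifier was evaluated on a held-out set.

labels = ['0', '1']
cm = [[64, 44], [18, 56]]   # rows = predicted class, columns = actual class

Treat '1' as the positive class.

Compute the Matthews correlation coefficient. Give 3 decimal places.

MCC = (TP·TN − FP·FN) / √((TP+FP)(TP+FN)(TN+FP)(TN+FN))
Numerator = 56·64 − 18·44 = 2792
Denominator = √(74·100·82·108) = √65534400 = 8095.3320
MCC = 2792 / 8095.3320 = 0.345

0.345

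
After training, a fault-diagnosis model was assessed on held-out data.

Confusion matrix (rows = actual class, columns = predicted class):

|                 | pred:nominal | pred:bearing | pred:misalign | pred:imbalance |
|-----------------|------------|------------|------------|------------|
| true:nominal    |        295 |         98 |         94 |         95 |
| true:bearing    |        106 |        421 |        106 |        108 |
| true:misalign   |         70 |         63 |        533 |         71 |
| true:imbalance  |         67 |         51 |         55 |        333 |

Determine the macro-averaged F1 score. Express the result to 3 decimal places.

Per-class F1 score (2·TP/(2·TP+FP+FN)):
  nominal: TP=295, FP=106+70+67=243, FN=98+94+95=287 → 590/1120 = 0.5268
  bearing: TP=421, FP=98+63+51=212, FN=106+106+108=320 → 842/1374 = 0.6128
  misalign: TP=533, FP=94+106+55=255, FN=70+63+71=204 → 1066/1525 = 0.6990
  imbalance: TP=333, FP=95+108+71=274, FN=67+51+55=173 → 666/1113 = 0.5984
Macro-F1 score = mean = (0.5268 + 0.6128 + 0.6990 + 0.5984) / 4 = 0.609

0.609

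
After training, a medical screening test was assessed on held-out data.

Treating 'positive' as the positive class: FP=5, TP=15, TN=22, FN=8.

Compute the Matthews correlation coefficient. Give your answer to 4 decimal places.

0.4751

MCC = (TP·TN − FP·FN) / √((TP+FP)(TP+FN)(TN+FP)(TN+FN))
Numerator = 15·22 − 5·8 = 290
Denominator = √(20·23·27·30) = √372600 = 610.4097
MCC = 290 / 610.4097 = 0.4751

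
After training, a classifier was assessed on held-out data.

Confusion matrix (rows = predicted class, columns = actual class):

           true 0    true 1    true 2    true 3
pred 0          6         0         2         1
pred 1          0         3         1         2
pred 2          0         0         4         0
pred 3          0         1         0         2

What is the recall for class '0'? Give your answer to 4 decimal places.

1.0000

Take TP from the diagonal, FP from the rest of the '0' prediction marginal, FN from the rest of the '0' actual marginal.
recall = TP/(TP+FN).
0: TP=6, FN=0+0+0=0 → 6/6 = 1.00000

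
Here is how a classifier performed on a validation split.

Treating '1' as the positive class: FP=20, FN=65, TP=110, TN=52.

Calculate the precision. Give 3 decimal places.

0.846

Precision = TP/(TP+FP) = 110/(110+20) = 110/130 = 0.846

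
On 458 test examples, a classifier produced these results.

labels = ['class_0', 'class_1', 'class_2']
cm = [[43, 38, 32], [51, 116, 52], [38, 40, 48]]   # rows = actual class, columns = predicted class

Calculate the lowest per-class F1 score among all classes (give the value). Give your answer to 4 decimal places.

0.3510

Per-class F1 score (2·TP/(2·TP+FP+FN)):
  class_0: TP=43, FP=51+38=89, FN=38+32=70 → 86/245 = 0.35102
  class_1: TP=116, FP=38+40=78, FN=51+52=103 → 232/413 = 0.56174
  class_2: TP=48, FP=32+52=84, FN=38+40=78 → 96/258 = 0.37209
Lowest is class 'class_0' with F1 score = 0.3510.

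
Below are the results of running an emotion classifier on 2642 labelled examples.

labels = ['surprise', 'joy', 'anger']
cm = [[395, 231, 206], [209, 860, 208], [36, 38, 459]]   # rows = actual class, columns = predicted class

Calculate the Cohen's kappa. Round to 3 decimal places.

Observed agreement pₒ = trace/N = 1714/2642 = 0.6488
Expected agreement pₑ = Σ (rowᵢ·colᵢ)/N² = (832·640 + 1277·1129 + 533·873)/2642² = 0.3495
κ = (pₒ − pₑ)/(1 − pₑ) = (0.6488 − 0.3495)/(1 − 0.3495) = 0.460

0.460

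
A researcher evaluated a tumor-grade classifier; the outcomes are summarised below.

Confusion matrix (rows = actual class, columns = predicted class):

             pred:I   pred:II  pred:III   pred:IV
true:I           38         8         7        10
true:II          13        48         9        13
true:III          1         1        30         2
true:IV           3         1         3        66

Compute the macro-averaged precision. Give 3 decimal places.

0.714

Per-class precision (TP/(TP+FP)):
  I: TP=38, FP=13+1+3=17 → 38/55 = 0.6909
  II: TP=48, FP=8+1+1=10 → 48/58 = 0.8276
  III: TP=30, FP=7+9+3=19 → 30/49 = 0.6122
  IV: TP=66, FP=10+13+2=25 → 66/91 = 0.7253
Macro-precision = mean = (0.6909 + 0.8276 + 0.6122 + 0.7253) / 4 = 0.714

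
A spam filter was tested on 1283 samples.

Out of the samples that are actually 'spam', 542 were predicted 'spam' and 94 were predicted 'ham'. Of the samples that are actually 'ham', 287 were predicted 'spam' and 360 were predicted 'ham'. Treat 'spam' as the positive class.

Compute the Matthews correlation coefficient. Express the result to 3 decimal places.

MCC = (TP·TN − FP·FN) / √((TP+FP)(TP+FN)(TN+FP)(TN+FN))
Numerator = 542·360 − 287·94 = 168142
Denominator = √(829·636·647·454) = √154871598072 = 393537.2893
MCC = 168142 / 393537.2893 = 0.427

0.427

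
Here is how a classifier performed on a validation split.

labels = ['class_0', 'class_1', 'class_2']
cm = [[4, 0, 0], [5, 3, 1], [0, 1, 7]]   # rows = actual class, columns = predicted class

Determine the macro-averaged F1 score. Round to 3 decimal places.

0.651

Per-class F1 score (2·TP/(2·TP+FP+FN)):
  class_0: TP=4, FP=5+0=5, FN=0+0=0 → 8/13 = 0.6154
  class_1: TP=3, FP=0+1=1, FN=5+1=6 → 6/13 = 0.4615
  class_2: TP=7, FP=0+1=1, FN=0+1=1 → 14/16 = 0.8750
Macro-F1 score = mean = (0.6154 + 0.4615 + 0.8750) / 3 = 0.651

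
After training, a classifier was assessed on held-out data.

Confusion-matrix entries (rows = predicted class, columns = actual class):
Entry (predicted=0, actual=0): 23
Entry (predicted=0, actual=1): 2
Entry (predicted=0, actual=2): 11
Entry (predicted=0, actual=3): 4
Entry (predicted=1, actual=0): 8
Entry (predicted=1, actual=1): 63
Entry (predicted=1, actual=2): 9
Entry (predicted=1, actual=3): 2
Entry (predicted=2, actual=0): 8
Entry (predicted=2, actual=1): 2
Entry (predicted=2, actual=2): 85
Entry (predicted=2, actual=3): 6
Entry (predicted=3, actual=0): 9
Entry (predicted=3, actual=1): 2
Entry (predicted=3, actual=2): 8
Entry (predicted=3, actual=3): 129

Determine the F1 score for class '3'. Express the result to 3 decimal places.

0.893

Take TP from the diagonal, FP from the rest of the '3' prediction marginal, FN from the rest of the '3' actual marginal.
F1 score = 2·TP/(2·TP+FP+FN).
3: TP=129, FP=9+2+8=19, FN=4+2+6=12 → 258/289 = 0.8927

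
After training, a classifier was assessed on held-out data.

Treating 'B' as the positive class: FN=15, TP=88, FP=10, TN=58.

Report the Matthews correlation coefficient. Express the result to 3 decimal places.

0.700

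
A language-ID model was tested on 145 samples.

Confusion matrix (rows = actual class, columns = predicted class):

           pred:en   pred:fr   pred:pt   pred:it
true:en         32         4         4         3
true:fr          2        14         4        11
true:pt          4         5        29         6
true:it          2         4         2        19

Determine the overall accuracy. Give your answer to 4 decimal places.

Accuracy = trace / total = (32+14+29+19=94) / 145 = 94/145 = 0.6483

0.6483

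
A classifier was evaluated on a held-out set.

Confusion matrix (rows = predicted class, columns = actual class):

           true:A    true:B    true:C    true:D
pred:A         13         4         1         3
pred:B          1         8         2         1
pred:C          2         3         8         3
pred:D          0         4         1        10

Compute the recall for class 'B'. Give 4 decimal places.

One-vs-rest for 'B': TP = diagonal; FP = other classes predicted 'B'; FN = 'B' predicted as other.
recall = TP/(TP+FN).
B: TP=8, FN=4+3+4=11 → 8/19 = 0.42105

0.4211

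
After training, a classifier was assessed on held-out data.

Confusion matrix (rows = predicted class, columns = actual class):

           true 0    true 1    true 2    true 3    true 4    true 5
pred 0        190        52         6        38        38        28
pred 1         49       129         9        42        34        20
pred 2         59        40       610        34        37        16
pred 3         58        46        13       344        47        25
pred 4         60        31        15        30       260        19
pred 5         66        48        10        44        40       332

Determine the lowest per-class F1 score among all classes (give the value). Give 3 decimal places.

0.410

Per-class F1 score (2·TP/(2·TP+FP+FN)):
  0: TP=190, FP=52+6+38+38+28=162, FN=49+59+58+60+66=292 → 380/834 = 0.4556
  1: TP=129, FP=49+9+42+34+20=154, FN=52+40+46+31+48=217 → 258/629 = 0.4102
  2: TP=610, FP=59+40+34+37+16=186, FN=6+9+13+15+10=53 → 1220/1459 = 0.8362
  3: TP=344, FP=58+46+13+47+25=189, FN=38+42+34+30+44=188 → 688/1065 = 0.6460
  4: TP=260, FP=60+31+15+30+19=155, FN=38+34+37+47+40=196 → 520/871 = 0.5970
  5: TP=332, FP=66+48+10+44+40=208, FN=28+20+16+25+19=108 → 664/980 = 0.6776
Lowest is class '1' with F1 score = 0.410.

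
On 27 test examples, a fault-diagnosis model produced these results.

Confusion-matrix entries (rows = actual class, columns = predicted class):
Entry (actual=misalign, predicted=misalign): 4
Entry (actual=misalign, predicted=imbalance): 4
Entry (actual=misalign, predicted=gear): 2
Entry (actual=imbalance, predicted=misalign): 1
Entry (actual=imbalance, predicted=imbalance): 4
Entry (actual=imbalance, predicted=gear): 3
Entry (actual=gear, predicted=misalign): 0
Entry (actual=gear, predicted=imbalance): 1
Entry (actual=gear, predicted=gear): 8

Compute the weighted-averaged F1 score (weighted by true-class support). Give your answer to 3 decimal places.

Per-class F1 score (2·TP/(2·TP+FP+FN)):
  misalign: TP=4, FP=1+0=1, FN=4+2=6 → 8/15 = 0.5333
  imbalance: TP=4, FP=4+1=5, FN=1+3=4 → 8/17 = 0.4706
  gear: TP=8, FP=2+3=5, FN=0+1=1 → 16/22 = 0.7273
Weighted-F1 score = Σ (supportᵢ/N)·F1 scoreᵢ with N=27: (10/27)·0.5333 + (8/27)·0.4706 + (9/27)·0.7273 = 0.579

0.579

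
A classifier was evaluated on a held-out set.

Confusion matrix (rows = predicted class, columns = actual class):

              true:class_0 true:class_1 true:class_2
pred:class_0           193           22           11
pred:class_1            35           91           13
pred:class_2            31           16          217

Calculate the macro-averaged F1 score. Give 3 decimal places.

Per-class F1 score (2·TP/(2·TP+FP+FN)):
  class_0: TP=193, FP=22+11=33, FN=35+31=66 → 386/485 = 0.7959
  class_1: TP=91, FP=35+13=48, FN=22+16=38 → 182/268 = 0.6791
  class_2: TP=217, FP=31+16=47, FN=11+13=24 → 434/505 = 0.8594
Macro-F1 score = mean = (0.7959 + 0.6791 + 0.8594) / 3 = 0.778

0.778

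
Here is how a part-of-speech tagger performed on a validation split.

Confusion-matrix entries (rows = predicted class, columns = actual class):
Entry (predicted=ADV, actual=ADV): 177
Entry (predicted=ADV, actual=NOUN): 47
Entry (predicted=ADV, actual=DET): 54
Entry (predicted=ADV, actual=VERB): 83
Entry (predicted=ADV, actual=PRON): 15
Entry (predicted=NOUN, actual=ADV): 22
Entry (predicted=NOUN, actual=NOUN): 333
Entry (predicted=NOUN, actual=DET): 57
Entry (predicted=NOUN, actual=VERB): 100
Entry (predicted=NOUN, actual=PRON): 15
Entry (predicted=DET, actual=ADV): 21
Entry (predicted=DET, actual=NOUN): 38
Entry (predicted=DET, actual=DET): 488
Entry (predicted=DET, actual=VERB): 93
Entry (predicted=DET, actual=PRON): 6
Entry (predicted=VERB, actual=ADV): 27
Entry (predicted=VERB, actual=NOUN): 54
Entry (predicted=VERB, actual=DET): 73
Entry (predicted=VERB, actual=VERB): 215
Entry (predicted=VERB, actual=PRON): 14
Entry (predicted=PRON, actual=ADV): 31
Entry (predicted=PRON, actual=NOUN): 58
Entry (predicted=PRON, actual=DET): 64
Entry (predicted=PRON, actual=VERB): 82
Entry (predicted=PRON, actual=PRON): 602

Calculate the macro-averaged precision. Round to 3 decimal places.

Per-class precision (TP/(TP+FP)):
  ADV: TP=177, FP=47+54+83+15=199 → 177/376 = 0.4707
  NOUN: TP=333, FP=22+57+100+15=194 → 333/527 = 0.6319
  DET: TP=488, FP=21+38+93+6=158 → 488/646 = 0.7554
  VERB: TP=215, FP=27+54+73+14=168 → 215/383 = 0.5614
  PRON: TP=602, FP=31+58+64+82=235 → 602/837 = 0.7192
Macro-precision = mean = (0.4707 + 0.6319 + 0.7554 + 0.5614 + 0.7192) / 5 = 0.628

0.628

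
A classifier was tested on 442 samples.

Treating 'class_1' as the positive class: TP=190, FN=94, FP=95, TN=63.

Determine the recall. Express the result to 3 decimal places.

Recall = TP/(TP+FN) = 190/(190+94) = 190/284 = 0.669

0.669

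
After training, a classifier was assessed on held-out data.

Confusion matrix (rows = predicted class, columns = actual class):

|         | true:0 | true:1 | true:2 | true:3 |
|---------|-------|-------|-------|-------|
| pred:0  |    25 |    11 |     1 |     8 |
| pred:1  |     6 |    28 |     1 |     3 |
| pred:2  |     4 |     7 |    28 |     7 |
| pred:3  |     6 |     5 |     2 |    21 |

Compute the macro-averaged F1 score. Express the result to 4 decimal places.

Per-class F1 score (2·TP/(2·TP+FP+FN)):
  0: TP=25, FP=11+1+8=20, FN=6+4+6=16 → 50/86 = 0.58140
  1: TP=28, FP=6+1+3=10, FN=11+7+5=23 → 56/89 = 0.62921
  2: TP=28, FP=4+7+7=18, FN=1+1+2=4 → 56/78 = 0.71795
  3: TP=21, FP=6+5+2=13, FN=8+3+7=18 → 42/73 = 0.57534
Macro-F1 score = mean = (0.58140 + 0.62921 + 0.71795 + 0.57534) / 4 = 0.6260

0.6260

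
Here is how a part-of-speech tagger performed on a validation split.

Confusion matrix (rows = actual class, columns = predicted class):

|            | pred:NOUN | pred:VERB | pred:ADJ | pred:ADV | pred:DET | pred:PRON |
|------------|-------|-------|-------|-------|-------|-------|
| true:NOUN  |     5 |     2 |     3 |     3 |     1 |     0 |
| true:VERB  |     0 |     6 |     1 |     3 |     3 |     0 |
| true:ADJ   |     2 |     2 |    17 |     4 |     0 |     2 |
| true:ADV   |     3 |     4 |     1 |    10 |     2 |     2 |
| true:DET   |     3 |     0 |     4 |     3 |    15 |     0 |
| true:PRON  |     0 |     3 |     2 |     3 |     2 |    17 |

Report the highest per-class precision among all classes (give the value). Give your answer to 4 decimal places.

0.8095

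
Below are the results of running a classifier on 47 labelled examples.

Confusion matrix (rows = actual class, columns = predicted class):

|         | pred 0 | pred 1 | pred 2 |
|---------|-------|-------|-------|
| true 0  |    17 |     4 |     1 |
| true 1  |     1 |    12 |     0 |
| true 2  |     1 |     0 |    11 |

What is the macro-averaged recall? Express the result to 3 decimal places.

0.871

Per-class recall (TP/(TP+FN)):
  0: TP=17, FN=4+1=5 → 17/22 = 0.7727
  1: TP=12, FN=1+0=1 → 12/13 = 0.9231
  2: TP=11, FN=1+0=1 → 11/12 = 0.9167
Macro-recall = mean = (0.7727 + 0.9231 + 0.9167) / 3 = 0.871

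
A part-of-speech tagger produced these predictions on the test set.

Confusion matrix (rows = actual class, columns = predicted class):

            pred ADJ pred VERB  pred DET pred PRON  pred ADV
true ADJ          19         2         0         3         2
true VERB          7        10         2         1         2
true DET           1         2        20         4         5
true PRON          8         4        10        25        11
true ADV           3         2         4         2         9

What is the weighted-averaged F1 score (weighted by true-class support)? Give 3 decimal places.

0.527

Per-class F1 score (2·TP/(2·TP+FP+FN)):
  ADJ: TP=19, FP=7+1+8+3=19, FN=2+0+3+2=7 → 38/64 = 0.5938
  VERB: TP=10, FP=2+2+4+2=10, FN=7+2+1+2=12 → 20/42 = 0.4762
  DET: TP=20, FP=0+2+10+4=16, FN=1+2+4+5=12 → 40/68 = 0.5882
  PRON: TP=25, FP=3+1+4+2=10, FN=8+4+10+11=33 → 50/93 = 0.5376
  ADV: TP=9, FP=2+2+5+11=20, FN=3+2+4+2=11 → 18/49 = 0.3673
Weighted-F1 score = Σ (supportᵢ/N)·F1 scoreᵢ with N=158: (26/158)·0.5938 + (22/158)·0.4762 + (32/158)·0.5882 + (58/158)·0.5376 + (20/158)·0.3673 = 0.527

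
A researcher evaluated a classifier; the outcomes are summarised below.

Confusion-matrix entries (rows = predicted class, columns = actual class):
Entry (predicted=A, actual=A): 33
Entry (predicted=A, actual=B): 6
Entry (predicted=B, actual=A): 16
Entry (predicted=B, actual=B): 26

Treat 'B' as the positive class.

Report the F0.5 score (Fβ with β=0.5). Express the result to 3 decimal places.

0.650

Fβ = (1+β²)·TP / ((1+β²)·TP + β²·FN + FP), with β²=1/4
= 1.25·26 / (1.25·26 + 0.25·6 + 16) = 0.650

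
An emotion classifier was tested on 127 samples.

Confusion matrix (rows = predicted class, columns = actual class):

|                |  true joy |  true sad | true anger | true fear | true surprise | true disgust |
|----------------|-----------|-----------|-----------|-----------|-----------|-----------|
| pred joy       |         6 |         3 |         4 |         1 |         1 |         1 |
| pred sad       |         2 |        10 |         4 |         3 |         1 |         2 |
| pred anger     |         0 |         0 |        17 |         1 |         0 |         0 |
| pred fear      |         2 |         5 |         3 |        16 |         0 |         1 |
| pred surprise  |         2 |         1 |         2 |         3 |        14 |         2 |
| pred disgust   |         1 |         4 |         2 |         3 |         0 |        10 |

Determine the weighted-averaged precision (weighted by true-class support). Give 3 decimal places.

Per-class precision (TP/(TP+FP)):
  joy: TP=6, FP=3+4+1+1+1=10 → 6/16 = 0.3750
  sad: TP=10, FP=2+4+3+1+2=12 → 10/22 = 0.4545
  anger: TP=17, FP=0+0+1+0+0=1 → 17/18 = 0.9444
  fear: TP=16, FP=2+5+3+0+1=11 → 16/27 = 0.5926
  surprise: TP=14, FP=2+1+2+3+2=10 → 14/24 = 0.5833
  disgust: TP=10, FP=1+4+2+3+0=10 → 10/20 = 0.5000
Weighted-precision = Σ (supportᵢ/N)·precisionᵢ with N=127: (13/127)·0.3750 + (23/127)·0.4545 + (32/127)·0.9444 + (27/127)·0.5926 + (16/127)·0.5833 + (16/127)·0.5000 = 0.621

0.621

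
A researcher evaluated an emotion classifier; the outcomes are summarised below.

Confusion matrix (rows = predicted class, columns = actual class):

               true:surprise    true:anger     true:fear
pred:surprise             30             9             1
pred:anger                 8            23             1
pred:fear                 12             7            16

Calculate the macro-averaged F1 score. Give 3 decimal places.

0.639

Per-class F1 score (2·TP/(2·TP+FP+FN)):
  surprise: TP=30, FP=9+1=10, FN=8+12=20 → 60/90 = 0.6667
  anger: TP=23, FP=8+1=9, FN=9+7=16 → 46/71 = 0.6479
  fear: TP=16, FP=12+7=19, FN=1+1=2 → 32/53 = 0.6038
Macro-F1 score = mean = (0.6667 + 0.6479 + 0.6038) / 3 = 0.639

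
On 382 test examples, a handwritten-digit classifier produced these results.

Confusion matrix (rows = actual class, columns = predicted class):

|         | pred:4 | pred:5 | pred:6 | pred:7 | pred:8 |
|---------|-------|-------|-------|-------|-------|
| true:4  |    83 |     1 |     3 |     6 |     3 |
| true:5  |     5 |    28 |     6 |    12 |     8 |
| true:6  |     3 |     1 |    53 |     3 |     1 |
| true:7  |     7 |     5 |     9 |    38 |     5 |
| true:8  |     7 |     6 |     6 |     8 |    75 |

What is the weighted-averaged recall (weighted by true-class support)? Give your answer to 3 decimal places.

Per-class recall (TP/(TP+FN)):
  4: TP=83, FN=1+3+6+3=13 → 83/96 = 0.8646
  5: TP=28, FN=5+6+12+8=31 → 28/59 = 0.4746
  6: TP=53, FN=3+1+3+1=8 → 53/61 = 0.8689
  7: TP=38, FN=7+5+9+5=26 → 38/64 = 0.5938
  8: TP=75, FN=7+6+6+8=27 → 75/102 = 0.7353
Weighted-recall = Σ (supportᵢ/N)·recallᵢ with N=382: (96/382)·0.8646 + (59/382)·0.4746 + (61/382)·0.8689 + (64/382)·0.5938 + (102/382)·0.7353 = 0.725

0.725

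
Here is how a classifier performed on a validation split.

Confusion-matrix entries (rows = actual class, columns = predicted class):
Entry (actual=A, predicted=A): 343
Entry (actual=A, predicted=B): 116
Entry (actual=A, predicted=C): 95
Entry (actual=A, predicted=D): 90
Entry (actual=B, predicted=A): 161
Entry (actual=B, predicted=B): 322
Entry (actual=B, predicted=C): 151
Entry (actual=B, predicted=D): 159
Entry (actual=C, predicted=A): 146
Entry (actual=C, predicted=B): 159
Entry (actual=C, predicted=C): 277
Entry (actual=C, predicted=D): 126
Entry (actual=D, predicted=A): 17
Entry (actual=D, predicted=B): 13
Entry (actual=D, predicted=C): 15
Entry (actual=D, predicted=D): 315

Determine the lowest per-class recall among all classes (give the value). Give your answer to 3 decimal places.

0.391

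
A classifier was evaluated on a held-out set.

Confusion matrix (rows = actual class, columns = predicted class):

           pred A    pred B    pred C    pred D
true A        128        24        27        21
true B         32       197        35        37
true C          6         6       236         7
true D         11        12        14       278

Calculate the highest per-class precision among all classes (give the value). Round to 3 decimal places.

0.824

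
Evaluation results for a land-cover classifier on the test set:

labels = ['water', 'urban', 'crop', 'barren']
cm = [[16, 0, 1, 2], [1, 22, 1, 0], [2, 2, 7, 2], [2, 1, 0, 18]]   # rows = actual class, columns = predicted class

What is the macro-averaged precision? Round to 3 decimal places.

0.809

Per-class precision (TP/(TP+FP)):
  water: TP=16, FP=1+2+2=5 → 16/21 = 0.7619
  urban: TP=22, FP=0+2+1=3 → 22/25 = 0.8800
  crop: TP=7, FP=1+1+0=2 → 7/9 = 0.7778
  barren: TP=18, FP=2+0+2=4 → 18/22 = 0.8182
Macro-precision = mean = (0.7619 + 0.8800 + 0.7778 + 0.8182) / 4 = 0.809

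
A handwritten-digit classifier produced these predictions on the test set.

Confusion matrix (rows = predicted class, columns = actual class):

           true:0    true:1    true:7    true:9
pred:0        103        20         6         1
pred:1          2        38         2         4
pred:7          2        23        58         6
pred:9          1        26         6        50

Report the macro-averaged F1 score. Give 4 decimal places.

Per-class F1 score (2·TP/(2·TP+FP+FN)):
  0: TP=103, FP=20+6+1=27, FN=2+2+1=5 → 206/238 = 0.86555
  1: TP=38, FP=2+2+4=8, FN=20+23+26=69 → 76/153 = 0.49673
  7: TP=58, FP=2+23+6=31, FN=6+2+6=14 → 116/161 = 0.72050
  9: TP=50, FP=1+26+6=33, FN=1+4+6=11 → 100/144 = 0.69444
Macro-F1 score = mean = (0.86555 + 0.49673 + 0.72050 + 0.69444) / 4 = 0.6943

0.6943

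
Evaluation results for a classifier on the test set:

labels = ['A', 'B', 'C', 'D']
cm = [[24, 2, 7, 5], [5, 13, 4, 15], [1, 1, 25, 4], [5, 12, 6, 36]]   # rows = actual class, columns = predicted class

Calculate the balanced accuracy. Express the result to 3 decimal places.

0.600

Balanced accuracy = mean of per-class recall.
  A: recall = 24/38 = 0.6316
  B: recall = 13/37 = 0.3514
  C: recall = 25/31 = 0.8065
  D: recall = 36/59 = 0.6102
Mean = (0.6316 + 0.3514 + 0.8065 + 0.6102) / 4 = 0.600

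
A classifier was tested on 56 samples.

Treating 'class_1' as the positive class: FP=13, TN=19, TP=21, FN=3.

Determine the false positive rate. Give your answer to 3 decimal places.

0.406

FPR = FP/(FP+TN) = 13/(13+19) = 0.406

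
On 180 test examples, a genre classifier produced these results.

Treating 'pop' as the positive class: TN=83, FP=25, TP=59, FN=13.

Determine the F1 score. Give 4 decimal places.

Precision = TP/(TP+FP) = 59/84 = 0.7024
Recall = TP/(TP+FN) = 59/72 = 0.8194
F1 = 2·TP/(2·TP+FP+FN) = 118/156 = 0.7564

0.7564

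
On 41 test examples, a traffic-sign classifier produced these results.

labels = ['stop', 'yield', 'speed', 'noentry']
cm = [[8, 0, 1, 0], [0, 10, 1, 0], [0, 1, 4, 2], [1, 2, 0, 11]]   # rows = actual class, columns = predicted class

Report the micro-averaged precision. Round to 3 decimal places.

0.805

Micro-averaging pools counts across classes: ΣTP=33, ΣFP=8, ΣFN=8.
Micro-precision = TP/(TP+FP) on pooled counts = 0.805 (equals overall accuracy in single-label multiclass).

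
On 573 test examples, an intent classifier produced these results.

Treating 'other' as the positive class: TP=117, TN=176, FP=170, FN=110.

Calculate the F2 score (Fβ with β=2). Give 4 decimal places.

0.4895

Fβ = (1+β²)·TP / ((1+β²)·TP + β²·FN + FP), with β²=4
= 5·117 / (5·117 + 4·110 + 170) = 0.4895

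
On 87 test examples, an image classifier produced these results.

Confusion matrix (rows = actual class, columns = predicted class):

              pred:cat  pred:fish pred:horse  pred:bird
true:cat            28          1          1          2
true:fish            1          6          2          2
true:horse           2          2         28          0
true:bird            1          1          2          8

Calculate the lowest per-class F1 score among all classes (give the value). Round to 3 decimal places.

0.571

Per-class F1 score (2·TP/(2·TP+FP+FN)):
  cat: TP=28, FP=1+2+1=4, FN=1+1+2=4 → 56/64 = 0.8750
  fish: TP=6, FP=1+2+1=4, FN=1+2+2=5 → 12/21 = 0.5714
  horse: TP=28, FP=1+2+2=5, FN=2+2+0=4 → 56/65 = 0.8615
  bird: TP=8, FP=2+2+0=4, FN=1+1+2=4 → 16/24 = 0.6667
Lowest is class 'fish' with F1 score = 0.571.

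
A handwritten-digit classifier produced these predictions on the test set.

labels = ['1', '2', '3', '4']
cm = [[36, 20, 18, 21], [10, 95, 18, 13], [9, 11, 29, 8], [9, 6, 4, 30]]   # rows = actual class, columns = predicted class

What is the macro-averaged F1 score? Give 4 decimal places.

0.5295

Per-class F1 score (2·TP/(2·TP+FP+FN)):
  1: TP=36, FP=10+9+9=28, FN=20+18+21=59 → 72/159 = 0.45283
  2: TP=95, FP=20+11+6=37, FN=10+18+13=41 → 190/268 = 0.70896
  3: TP=29, FP=18+18+4=40, FN=9+11+8=28 → 58/126 = 0.46032
  4: TP=30, FP=21+13+8=42, FN=9+6+4=19 → 60/121 = 0.49587
Macro-F1 score = mean = (0.45283 + 0.70896 + 0.46032 + 0.49587) / 4 = 0.5295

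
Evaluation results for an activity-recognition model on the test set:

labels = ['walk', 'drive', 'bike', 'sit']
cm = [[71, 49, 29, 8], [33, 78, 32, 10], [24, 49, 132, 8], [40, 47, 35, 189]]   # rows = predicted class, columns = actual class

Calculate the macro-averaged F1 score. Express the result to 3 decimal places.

0.542

Per-class F1 score (2·TP/(2·TP+FP+FN)):
  walk: TP=71, FP=49+29+8=86, FN=33+24+40=97 → 142/325 = 0.4369
  drive: TP=78, FP=33+32+10=75, FN=49+49+47=145 → 156/376 = 0.4149
  bike: TP=132, FP=24+49+8=81, FN=29+32+35=96 → 264/441 = 0.5986
  sit: TP=189, FP=40+47+35=122, FN=8+10+8=26 → 378/526 = 0.7186
Macro-F1 score = mean = (0.4369 + 0.4149 + 0.5986 + 0.7186) / 4 = 0.542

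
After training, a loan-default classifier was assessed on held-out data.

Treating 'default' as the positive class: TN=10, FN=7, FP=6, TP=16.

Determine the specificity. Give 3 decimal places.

Specificity = TN/(TN+FP) = 10/(10+6) = 0.625

0.625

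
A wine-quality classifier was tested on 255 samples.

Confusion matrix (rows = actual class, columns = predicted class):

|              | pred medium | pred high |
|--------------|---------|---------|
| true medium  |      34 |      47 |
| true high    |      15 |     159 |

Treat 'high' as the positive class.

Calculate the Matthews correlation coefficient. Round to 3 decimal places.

0.394

MCC = (TP·TN − FP·FN) / √((TP+FP)(TP+FN)(TN+FP)(TN+FN))
Numerator = 159·34 − 47·15 = 4701
Denominator = √(206·174·81·49) = √142264836 = 11927.4824
MCC = 4701 / 11927.4824 = 0.394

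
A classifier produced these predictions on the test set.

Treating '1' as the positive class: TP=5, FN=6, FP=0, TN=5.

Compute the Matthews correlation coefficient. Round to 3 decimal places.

0.455

MCC = (TP·TN − FP·FN) / √((TP+FP)(TP+FN)(TN+FP)(TN+FN))
Numerator = 5·5 − 0·6 = 25
Denominator = √(5·11·5·11) = √3025 = 55.0000
MCC = 25 / 55.0000 = 0.455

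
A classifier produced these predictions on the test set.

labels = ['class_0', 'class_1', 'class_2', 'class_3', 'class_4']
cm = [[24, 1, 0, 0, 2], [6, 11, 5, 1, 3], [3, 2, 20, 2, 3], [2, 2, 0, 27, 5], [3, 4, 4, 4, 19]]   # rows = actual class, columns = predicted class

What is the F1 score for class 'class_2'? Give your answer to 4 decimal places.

One-vs-rest for 'class_2': TP = diagonal; FP = other classes predicted 'class_2'; FN = 'class_2' predicted as other.
F1 score = 2·TP/(2·TP+FP+FN).
class_2: TP=20, FP=0+5+0+4=9, FN=3+2+2+3=10 → 40/59 = 0.67797

0.6780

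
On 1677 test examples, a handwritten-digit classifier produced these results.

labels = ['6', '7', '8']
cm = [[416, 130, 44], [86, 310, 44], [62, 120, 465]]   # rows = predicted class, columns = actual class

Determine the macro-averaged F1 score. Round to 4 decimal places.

Per-class F1 score (2·TP/(2·TP+FP+FN)):
  6: TP=416, FP=130+44=174, FN=86+62=148 → 832/1154 = 0.72097
  7: TP=310, FP=86+44=130, FN=130+120=250 → 620/1000 = 0.62000
  8: TP=465, FP=62+120=182, FN=44+44=88 → 930/1200 = 0.77500
Macro-F1 score = mean = (0.72097 + 0.62000 + 0.77500) / 3 = 0.7053

0.7053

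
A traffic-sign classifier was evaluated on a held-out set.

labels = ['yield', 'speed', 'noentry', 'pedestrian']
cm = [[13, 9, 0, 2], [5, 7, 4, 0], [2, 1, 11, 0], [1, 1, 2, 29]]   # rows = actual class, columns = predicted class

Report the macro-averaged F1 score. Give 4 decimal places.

0.6514

Per-class F1 score (2·TP/(2·TP+FP+FN)):
  yield: TP=13, FP=5+2+1=8, FN=9+0+2=11 → 26/45 = 0.57778
  speed: TP=7, FP=9+1+1=11, FN=5+4+0=9 → 14/34 = 0.41176
  noentry: TP=11, FP=0+4+2=6, FN=2+1+0=3 → 22/31 = 0.70968
  pedestrian: TP=29, FP=2+0+0=2, FN=1+1+2=4 → 58/64 = 0.90625
Macro-F1 score = mean = (0.57778 + 0.41176 + 0.70968 + 0.90625) / 4 = 0.6514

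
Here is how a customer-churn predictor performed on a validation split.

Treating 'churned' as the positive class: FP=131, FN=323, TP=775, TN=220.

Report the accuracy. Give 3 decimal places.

0.687

Accuracy = (TP+TN)/N = (775+220)/1449 = 0.687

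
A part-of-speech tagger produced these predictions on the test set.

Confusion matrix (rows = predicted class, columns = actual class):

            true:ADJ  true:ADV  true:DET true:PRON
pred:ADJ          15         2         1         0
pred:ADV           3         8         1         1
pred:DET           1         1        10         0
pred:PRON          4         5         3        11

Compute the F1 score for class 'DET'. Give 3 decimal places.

0.741

Take TP from the diagonal, FP from the rest of the 'DET' prediction marginal, FN from the rest of the 'DET' actual marginal.
F1 score = 2·TP/(2·TP+FP+FN).
DET: TP=10, FP=1+1+0=2, FN=1+1+3=5 → 20/27 = 0.7407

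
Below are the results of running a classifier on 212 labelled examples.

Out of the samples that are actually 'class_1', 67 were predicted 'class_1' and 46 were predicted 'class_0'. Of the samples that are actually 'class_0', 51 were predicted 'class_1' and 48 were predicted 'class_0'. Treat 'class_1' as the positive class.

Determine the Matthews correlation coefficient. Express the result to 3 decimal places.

MCC = (TP·TN − FP·FN) / √((TP+FP)(TP+FN)(TN+FP)(TN+FN))
Numerator = 67·48 − 51·46 = 870
Denominator = √(118·113·99·94) = √124086204 = 11139.3987
MCC = 870 / 11139.3987 = 0.078

0.078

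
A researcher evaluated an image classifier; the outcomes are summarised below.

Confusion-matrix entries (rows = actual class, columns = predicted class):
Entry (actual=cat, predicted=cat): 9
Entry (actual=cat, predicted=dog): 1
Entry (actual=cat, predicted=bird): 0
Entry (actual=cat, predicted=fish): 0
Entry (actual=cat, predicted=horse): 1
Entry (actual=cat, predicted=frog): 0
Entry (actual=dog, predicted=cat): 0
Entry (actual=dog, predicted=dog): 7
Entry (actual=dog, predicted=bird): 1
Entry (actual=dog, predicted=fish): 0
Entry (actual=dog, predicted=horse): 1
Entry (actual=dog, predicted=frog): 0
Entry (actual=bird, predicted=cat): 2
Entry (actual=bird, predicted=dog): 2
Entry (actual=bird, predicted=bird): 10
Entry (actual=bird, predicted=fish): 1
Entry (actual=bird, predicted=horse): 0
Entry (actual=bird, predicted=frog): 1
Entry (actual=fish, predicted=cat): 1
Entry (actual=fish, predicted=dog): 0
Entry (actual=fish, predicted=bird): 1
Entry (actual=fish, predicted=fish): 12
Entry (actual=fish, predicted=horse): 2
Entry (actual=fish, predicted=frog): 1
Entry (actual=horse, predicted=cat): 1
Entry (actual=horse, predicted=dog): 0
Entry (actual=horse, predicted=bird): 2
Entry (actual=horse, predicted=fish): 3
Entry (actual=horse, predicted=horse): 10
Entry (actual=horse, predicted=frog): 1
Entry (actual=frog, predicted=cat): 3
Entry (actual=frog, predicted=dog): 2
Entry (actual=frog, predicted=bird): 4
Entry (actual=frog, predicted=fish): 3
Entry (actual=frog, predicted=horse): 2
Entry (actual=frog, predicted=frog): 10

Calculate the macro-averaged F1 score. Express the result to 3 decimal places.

0.622

Per-class F1 score (2·TP/(2·TP+FP+FN)):
  cat: TP=9, FP=0+2+1+1+3=7, FN=1+0+0+1+0=2 → 18/27 = 0.6667
  dog: TP=7, FP=1+2+0+0+2=5, FN=0+1+0+1+0=2 → 14/21 = 0.6667
  bird: TP=10, FP=0+1+1+2+4=8, FN=2+2+1+0+1=6 → 20/34 = 0.5882
  fish: TP=12, FP=0+0+1+3+3=7, FN=1+0+1+2+1=5 → 24/36 = 0.6667
  horse: TP=10, FP=1+1+0+2+2=6, FN=1+0+2+3+1=7 → 20/33 = 0.6061
  frog: TP=10, FP=0+0+1+1+1=3, FN=3+2+4+3+2=14 → 20/37 = 0.5405
Macro-F1 score = mean = (0.6667 + 0.6667 + 0.5882 + 0.6667 + 0.6061 + 0.5405) / 6 = 0.622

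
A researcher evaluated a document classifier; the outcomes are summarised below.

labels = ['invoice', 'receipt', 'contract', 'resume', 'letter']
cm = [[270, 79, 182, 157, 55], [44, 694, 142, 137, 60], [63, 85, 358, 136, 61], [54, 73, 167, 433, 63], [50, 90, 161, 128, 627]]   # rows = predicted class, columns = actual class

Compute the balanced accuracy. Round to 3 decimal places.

0.551

Balanced accuracy = mean of per-class recall.
  invoice: recall = 270/481 = 0.5613
  receipt: recall = 694/1021 = 0.6797
  contract: recall = 358/1010 = 0.3545
  resume: recall = 433/991 = 0.4369
  letter: recall = 627/866 = 0.7240
Mean = (0.5613 + 0.6797 + 0.3545 + 0.4369 + 0.7240) / 5 = 0.551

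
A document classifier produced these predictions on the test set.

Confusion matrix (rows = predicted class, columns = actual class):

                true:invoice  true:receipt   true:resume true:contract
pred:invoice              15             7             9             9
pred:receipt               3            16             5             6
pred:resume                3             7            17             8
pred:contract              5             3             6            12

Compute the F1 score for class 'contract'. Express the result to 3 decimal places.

One-vs-rest for 'contract': TP = diagonal; FP = other classes predicted 'contract'; FN = 'contract' predicted as other.
F1 score = 2·TP/(2·TP+FP+FN).
contract: TP=12, FP=5+3+6=14, FN=9+6+8=23 → 24/61 = 0.3934

0.393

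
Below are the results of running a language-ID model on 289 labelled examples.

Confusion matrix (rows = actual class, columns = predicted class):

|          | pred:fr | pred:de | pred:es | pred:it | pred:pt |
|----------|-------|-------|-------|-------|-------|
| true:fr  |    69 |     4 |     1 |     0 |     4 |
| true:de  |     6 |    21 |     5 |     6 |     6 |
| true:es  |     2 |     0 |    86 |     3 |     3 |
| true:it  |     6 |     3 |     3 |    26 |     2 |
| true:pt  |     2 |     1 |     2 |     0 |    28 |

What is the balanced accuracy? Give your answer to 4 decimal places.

Balanced accuracy = mean of per-class recall.
  fr: recall = 69/78 = 0.88462
  de: recall = 21/44 = 0.47727
  es: recall = 86/94 = 0.91489
  it: recall = 26/40 = 0.65000
  pt: recall = 28/33 = 0.84848
Mean = (0.88462 + 0.47727 + 0.91489 + 0.65000 + 0.84848) / 5 = 0.7551

0.7551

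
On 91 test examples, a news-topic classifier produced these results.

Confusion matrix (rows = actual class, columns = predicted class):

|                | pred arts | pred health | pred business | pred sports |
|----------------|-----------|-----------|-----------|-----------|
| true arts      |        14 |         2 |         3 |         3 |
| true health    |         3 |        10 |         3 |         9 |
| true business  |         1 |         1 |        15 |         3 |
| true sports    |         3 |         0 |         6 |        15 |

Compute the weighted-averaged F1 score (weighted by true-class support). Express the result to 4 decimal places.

Per-class F1 score (2·TP/(2·TP+FP+FN)):
  arts: TP=14, FP=3+1+3=7, FN=2+3+3=8 → 28/43 = 0.65116
  health: TP=10, FP=2+1+0=3, FN=3+3+9=15 → 20/38 = 0.52632
  business: TP=15, FP=3+3+6=12, FN=1+1+3=5 → 30/47 = 0.63830
  sports: TP=15, FP=3+9+3=15, FN=3+0+6=9 → 30/54 = 0.55556
Weighted-F1 score = Σ (supportᵢ/N)·F1 scoreᵢ with N=91: (22/91)·0.65116 + (25/91)·0.52632 + (20/91)·0.63830 + (24/91)·0.55556 = 0.5888

0.5888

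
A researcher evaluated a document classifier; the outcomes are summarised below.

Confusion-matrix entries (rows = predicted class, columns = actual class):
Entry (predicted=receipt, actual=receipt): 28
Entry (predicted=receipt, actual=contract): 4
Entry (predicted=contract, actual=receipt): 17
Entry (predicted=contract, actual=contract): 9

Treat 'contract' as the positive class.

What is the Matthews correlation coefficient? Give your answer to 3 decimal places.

0.264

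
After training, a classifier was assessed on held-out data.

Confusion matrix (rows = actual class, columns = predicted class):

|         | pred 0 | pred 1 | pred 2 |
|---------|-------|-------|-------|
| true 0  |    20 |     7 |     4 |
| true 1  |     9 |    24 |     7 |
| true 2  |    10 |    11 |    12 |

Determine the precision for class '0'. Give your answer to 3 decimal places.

0.513

Treat '0' as positive and all other classes as negative.
precision = TP/(TP+FP).
0: TP=20, FP=9+10=19 → 20/39 = 0.5128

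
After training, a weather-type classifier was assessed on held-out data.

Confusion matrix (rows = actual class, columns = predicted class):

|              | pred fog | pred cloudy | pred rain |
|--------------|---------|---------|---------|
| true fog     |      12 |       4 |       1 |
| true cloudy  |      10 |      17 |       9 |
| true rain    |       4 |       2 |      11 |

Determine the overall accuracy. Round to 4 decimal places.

Accuracy = trace / total = (12+17+11=40) / 70 = 40/70 = 0.5714

0.5714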